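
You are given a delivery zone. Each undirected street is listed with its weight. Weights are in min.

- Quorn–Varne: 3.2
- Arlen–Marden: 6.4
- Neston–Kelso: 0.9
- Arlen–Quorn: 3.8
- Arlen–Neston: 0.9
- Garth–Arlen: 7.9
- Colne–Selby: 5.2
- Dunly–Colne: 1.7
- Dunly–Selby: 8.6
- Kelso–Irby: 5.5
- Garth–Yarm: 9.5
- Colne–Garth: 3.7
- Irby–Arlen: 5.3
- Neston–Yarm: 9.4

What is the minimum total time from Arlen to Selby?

Compare a few routes:
Arlen–Garth–Colne–Selby: 7.9+3.7+5.2 = 16.8
Arlen–Garth–Colne–Dunly–Selby: 7.9+3.7+1.7+8.6 = 21.9
The minimum is 16.8 min via Arlen–Garth–Colne–Selby.

16.8 min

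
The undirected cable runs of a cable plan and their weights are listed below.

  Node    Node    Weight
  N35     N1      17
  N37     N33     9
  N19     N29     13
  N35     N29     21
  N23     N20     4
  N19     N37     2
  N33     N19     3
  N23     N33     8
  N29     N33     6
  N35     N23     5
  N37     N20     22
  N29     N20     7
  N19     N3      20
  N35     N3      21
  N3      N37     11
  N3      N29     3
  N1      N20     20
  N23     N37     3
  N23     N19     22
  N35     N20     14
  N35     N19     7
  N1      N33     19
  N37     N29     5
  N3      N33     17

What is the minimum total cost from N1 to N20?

Settle nodes by increasing distance from N1:
N1: 0
N35: 17  (via N1)
N33: 19  (via N1)
N20: 20  (via N1)
Shortest route: N1–N20 = 20.

20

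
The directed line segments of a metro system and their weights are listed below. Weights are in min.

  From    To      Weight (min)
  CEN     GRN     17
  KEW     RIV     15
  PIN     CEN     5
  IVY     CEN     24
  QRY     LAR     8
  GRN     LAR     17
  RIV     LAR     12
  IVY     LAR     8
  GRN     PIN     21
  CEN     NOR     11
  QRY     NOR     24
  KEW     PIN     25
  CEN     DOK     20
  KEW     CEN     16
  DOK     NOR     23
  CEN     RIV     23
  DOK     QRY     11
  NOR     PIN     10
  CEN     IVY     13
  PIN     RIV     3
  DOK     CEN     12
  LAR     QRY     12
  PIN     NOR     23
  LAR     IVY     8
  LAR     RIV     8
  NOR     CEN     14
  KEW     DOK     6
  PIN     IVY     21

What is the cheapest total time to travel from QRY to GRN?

55 min

Running Dijkstra from QRY:
QRY: 0
LAR: 8  (via QRY)
RIV: 16  (via LAR)
IVY: 16  (via LAR)
NOR: 24  (via QRY)
PIN: 34  (via NOR)
CEN: 38  (via NOR)
GRN: 55  (via CEN)
Shortest route: QRY–NOR–CEN–GRN = 55 min.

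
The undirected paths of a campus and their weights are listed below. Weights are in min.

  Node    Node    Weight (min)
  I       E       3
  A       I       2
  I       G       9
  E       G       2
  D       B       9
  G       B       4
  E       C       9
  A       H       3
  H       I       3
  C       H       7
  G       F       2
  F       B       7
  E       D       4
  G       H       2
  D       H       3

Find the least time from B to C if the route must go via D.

19 min

Best B to D: B–D costing 9
Shortest D→C: D–H–C = 10
Total via D: 9 + 10 = 19 min.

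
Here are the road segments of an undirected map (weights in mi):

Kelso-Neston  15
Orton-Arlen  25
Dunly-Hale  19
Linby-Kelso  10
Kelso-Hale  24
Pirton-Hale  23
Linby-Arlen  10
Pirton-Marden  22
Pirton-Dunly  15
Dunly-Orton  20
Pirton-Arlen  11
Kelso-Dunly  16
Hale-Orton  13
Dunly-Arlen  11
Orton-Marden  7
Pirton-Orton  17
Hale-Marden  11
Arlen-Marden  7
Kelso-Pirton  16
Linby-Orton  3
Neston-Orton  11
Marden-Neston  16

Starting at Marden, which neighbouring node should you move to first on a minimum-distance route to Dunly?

Arlen

Candidate routes:
Marden - Orton - Dunly: 7+20 = 27
Marden - Arlen - Dunly: 7+11 = 18
The minimum is 18 mi via Marden - Arlen - Dunly.
So from Marden the first move is to Arlen.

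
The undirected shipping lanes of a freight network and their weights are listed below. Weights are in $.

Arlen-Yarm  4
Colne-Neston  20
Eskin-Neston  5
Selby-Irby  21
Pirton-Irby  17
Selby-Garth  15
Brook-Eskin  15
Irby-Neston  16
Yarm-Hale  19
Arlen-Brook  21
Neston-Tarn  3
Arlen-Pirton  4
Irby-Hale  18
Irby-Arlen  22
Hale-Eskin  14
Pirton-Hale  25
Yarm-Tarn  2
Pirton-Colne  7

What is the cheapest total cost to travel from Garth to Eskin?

$57

Settle nodes by increasing distance from Garth:
Garth: 0
Selby: 15  (via Garth)
Irby: 36  (via Selby)
Neston: 52  (via Irby)
Pirton: 53  (via Irby)
Hale: 54  (via Irby)
Tarn: 55  (via Neston)
Arlen: 57  (via Pirton)
Yarm: 57  (via Tarn)
Eskin: 57  (via Neston)
Shortest route: Garth → Selby → Irby → Neston → Eskin = $57.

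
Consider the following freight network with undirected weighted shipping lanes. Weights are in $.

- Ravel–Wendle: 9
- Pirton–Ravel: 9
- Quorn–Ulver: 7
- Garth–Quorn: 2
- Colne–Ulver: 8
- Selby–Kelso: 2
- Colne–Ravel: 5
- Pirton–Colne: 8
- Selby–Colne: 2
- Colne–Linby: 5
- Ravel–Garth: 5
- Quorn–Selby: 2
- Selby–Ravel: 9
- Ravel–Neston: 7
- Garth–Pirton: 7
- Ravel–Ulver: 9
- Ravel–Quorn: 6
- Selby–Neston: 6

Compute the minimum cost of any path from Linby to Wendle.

Enumerating some paths:
Linby - Colne - Selby - Quorn - Ravel - Wendle: 5+2+2+6+9 = 24
Linby - Colne - Selby - Quorn - Garth - Ravel - Wendle: 5+2+2+2+5+9 = 25
Linby - Colne - Ravel - Wendle: 5+5+9 = 19
Cheapest is Linby - Colne - Ravel - Wendle at $19.

$19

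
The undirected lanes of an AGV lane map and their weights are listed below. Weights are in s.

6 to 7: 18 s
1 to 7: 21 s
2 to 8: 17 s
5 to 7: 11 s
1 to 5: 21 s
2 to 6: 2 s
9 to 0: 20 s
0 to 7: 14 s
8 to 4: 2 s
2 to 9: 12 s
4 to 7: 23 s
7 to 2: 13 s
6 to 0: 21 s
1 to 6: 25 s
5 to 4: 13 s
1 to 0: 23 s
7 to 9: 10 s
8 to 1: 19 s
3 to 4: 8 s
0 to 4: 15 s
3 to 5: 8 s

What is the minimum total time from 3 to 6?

29 s

Shortest distances from 3:
3: 0
4: 8  (via 3)
5: 8  (via 3)
8: 10  (via 4)
7: 19  (via 5)
0: 23  (via 4)
2: 27  (via 8)
1: 29  (via 5)
6: 29  (via 2)
Shortest route: 3 → 4 → 8 → 2 → 6 = 29 s.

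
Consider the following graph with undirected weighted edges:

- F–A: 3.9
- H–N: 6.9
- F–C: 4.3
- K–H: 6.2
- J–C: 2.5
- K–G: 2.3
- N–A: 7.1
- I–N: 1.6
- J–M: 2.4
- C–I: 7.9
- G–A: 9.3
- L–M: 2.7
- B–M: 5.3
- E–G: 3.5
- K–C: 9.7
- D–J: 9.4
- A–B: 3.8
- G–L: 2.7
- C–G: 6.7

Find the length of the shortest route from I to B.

12.5

Candidate routes:
I–C–G–L–M–B: 7.9+6.7+2.7+2.7+5.3 = 25.3
I–N–A–B: 1.6+7.1+3.8 = 12.5
I–C–F–A–B: 7.9+4.3+3.9+3.8 = 19.9
I–C–J–M–B: 7.9+2.5+2.4+5.3 = 18.1
The minimum is 12.5 via I–N–A–B.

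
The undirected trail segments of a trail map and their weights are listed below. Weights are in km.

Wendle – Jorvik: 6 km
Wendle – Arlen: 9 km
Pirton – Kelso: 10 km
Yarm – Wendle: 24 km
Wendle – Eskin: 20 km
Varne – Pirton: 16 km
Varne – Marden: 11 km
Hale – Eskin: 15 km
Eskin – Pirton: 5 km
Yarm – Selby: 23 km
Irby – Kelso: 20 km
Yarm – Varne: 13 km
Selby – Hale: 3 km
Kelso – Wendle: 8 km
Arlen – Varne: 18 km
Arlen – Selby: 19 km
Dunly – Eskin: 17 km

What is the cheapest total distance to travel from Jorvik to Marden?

Candidate routes:
Jorvik → Wendle → Arlen → Varne → Marden: 6+9+18+11 = 44
Jorvik → Wendle → Kelso → Pirton → Varne → Marden: 6+8+10+16+11 = 51
The minimum is 44 km via Jorvik → Wendle → Arlen → Varne → Marden.

44 km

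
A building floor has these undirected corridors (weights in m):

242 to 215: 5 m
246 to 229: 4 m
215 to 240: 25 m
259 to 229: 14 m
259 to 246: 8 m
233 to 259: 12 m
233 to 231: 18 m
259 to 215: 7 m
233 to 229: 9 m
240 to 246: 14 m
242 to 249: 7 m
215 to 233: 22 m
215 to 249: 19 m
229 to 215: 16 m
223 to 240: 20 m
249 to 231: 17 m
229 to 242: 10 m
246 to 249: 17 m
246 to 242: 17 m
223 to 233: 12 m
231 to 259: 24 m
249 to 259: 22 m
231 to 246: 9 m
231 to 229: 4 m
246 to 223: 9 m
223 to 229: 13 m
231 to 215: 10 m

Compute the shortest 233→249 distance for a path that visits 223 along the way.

38 m

Best 233 to 223: 233–223 costing 12
Best 223 to 249: 223–246–249 costing 26
Total via 223: 12 + 26 = 38 m.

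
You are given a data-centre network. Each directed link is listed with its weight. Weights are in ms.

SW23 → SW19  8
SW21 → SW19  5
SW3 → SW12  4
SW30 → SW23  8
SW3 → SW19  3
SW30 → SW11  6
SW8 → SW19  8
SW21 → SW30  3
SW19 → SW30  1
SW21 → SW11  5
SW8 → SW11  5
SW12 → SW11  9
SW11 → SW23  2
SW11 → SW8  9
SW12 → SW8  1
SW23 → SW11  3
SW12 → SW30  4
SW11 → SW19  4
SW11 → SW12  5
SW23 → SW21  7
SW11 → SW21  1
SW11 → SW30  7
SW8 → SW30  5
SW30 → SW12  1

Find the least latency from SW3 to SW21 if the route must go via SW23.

16 ms

Best SW3 to SW23: SW3 → SW19 → SW30 → SW23 costing 12
Best SW23 to SW21: SW23 → SW11 → SW21 costing 4
Total via SW23: 12 + 4 = 16 ms.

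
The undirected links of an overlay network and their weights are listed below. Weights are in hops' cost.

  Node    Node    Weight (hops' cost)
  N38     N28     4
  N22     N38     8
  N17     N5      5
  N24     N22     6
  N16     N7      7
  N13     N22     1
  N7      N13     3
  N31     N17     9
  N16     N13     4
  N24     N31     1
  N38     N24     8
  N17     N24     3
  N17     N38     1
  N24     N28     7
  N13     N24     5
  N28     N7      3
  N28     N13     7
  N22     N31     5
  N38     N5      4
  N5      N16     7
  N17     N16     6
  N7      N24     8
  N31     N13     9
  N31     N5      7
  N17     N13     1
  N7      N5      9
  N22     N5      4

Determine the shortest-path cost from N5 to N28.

8 hops' cost

Compare a few routes:
N5 → N22 → N13 → N7 → N28: 4+1+3+3 = 11
N5 → N17 → N38 → N28: 5+1+4 = 10
N5 → N38 → N28: 4+4 = 8
N5 → N22 → N13 → N17 → N38 → N28: 4+1+1+1+4 = 11
The minimum is 8 hops' cost via N5 → N38 → N28.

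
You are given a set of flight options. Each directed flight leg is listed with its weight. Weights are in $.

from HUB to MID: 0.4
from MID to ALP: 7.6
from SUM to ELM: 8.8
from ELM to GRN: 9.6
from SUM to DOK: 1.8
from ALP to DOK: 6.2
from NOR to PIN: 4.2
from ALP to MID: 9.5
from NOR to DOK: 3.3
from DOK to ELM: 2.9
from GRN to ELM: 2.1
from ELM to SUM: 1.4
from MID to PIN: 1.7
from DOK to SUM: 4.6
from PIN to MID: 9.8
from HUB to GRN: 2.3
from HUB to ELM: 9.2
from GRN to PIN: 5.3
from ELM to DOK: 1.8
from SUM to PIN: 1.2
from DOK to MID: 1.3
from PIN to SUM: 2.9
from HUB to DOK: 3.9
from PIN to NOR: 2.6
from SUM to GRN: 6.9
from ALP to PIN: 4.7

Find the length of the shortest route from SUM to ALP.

$10.7

Shortest distances from SUM:
SUM: 0
PIN: 1.2  (via SUM)
DOK: 1.8  (via SUM)
MID: 3.1  (via DOK)
NOR: 3.8  (via PIN)
ELM: 4.7  (via DOK)
GRN: 6.9  (via SUM)
ALP: 10.7  (via MID)
Shortest route: SUM → DOK → MID → ALP = $10.7.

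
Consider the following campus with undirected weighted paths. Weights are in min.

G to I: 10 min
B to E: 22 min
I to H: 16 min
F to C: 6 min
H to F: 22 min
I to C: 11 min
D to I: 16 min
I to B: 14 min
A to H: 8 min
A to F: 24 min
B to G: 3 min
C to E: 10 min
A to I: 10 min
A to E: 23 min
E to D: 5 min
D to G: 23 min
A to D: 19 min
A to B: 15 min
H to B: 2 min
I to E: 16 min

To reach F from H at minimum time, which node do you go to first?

Compare a few routes:
H → F: 22 = 22
H → B → G → I → C → F: 2+3+10+11+6 = 32
H → B → I → C → F: 2+14+11+6 = 33
H → A → F: 8+24 = 32
Cheapest is H → F at 22 min.
So from H the first move is to F.

F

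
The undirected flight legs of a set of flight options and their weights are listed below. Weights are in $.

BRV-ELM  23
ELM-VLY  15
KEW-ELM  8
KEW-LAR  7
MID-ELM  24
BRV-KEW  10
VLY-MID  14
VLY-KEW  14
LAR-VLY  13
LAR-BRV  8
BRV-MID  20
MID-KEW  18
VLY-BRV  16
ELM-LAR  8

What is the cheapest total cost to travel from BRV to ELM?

$16

Compare a few routes:
BRV–ELM: 23 = 23
BRV–LAR–KEW–ELM: 8+7+8 = 23
BRV–LAR–ELM: 8+8 = 16
BRV–KEW–ELM: 10+8 = 18
The minimum is $16 via BRV–LAR–ELM.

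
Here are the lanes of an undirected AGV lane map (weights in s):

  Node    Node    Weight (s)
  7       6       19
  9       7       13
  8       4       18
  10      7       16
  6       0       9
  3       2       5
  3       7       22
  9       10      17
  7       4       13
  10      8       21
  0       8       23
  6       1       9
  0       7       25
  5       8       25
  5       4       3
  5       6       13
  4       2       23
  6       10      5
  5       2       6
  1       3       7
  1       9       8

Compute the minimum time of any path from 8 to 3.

32 s

Running Dijkstra from 8:
8: 0
4: 18  (via 8)
5: 21  (via 4)
10: 21  (via 8)
0: 23  (via 8)
6: 26  (via 10)
2: 27  (via 5)
7: 31  (via 4)
3: 32  (via 2)
Shortest route: 8 → 4 → 5 → 2 → 3 = 32 s.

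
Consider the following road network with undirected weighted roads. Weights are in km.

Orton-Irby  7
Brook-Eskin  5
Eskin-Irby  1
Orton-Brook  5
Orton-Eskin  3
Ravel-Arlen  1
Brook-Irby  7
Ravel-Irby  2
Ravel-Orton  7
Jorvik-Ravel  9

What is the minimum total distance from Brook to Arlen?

9 km

Settle nodes by increasing distance from Brook:
Brook: 0
Eskin: 5  (via Brook)
Orton: 5  (via Brook)
Irby: 6  (via Eskin)
Ravel: 8  (via Irby)
Arlen: 9  (via Ravel)
Shortest route: Brook → Eskin → Irby → Ravel → Arlen = 9 km.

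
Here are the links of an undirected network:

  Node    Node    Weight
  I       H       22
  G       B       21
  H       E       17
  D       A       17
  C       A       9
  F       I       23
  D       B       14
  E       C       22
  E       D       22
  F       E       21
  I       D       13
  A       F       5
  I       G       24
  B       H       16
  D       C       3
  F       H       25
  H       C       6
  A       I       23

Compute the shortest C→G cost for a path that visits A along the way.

56

Shortest C→A: C–A = 9
Best A to G: A–I–G costing 47
Total via A: 9 + 47 = 56.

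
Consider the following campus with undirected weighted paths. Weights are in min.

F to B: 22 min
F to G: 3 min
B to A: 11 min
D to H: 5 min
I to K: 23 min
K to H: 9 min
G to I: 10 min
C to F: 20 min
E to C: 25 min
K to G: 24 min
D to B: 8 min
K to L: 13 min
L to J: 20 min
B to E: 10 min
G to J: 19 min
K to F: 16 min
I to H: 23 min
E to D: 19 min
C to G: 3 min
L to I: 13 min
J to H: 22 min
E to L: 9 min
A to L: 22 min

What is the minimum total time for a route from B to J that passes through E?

39 min

Best B to E: B–E costing 10
Shortest E→J: E–L–J = 29
Total via E: 10 + 29 = 39 min.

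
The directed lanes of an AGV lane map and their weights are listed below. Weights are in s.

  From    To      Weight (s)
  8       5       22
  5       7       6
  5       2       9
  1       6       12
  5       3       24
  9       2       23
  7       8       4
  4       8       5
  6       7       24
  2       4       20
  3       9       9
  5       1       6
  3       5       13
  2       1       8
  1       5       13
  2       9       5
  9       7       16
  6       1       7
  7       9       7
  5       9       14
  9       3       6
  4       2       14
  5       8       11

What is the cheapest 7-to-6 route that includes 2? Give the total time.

50 s

Best 7 to 2: 7–9–2 costing 30
Shortest 2→6: 2–1–6 = 20
Total via 2: 30 + 20 = 50 s.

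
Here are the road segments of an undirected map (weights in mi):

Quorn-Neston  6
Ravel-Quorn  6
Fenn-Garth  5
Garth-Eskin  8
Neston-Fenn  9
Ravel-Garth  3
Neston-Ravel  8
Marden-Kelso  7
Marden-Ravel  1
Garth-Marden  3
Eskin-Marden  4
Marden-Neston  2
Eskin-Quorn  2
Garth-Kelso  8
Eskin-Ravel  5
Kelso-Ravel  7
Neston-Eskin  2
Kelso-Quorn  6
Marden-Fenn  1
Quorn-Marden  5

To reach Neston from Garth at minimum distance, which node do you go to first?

Marden

Compare a few routes:
Garth - Marden - Neston: 3+2 = 5
Garth - Ravel - Marden - Neston: 3+1+2 = 6
Garth - Fenn - Marden - Neston: 5+1+2 = 8
The minimum is 5 mi via Garth - Marden - Neston.
So from Garth the first move is to Marden.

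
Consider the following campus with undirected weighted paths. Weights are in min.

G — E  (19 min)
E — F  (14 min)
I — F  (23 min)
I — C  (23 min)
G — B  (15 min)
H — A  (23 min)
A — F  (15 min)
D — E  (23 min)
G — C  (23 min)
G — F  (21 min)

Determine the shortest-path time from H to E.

52 min

Compare a few routes:
H - A - F - I - C - G - E: 23+15+23+23+23+19 = 126
H - A - F - G - E: 23+15+21+19 = 78
H - A - F - E: 23+15+14 = 52
Cheapest is H - A - F - E at 52 min.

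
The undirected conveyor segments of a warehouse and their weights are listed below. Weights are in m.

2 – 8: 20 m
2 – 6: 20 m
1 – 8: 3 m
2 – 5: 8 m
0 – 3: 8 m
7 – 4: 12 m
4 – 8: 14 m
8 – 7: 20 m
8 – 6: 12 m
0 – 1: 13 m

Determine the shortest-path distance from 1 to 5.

Running Dijkstra from 1:
1: 0
8: 3  (via 1)
0: 13  (via 1)
6: 15  (via 8)
4: 17  (via 8)
3: 21  (via 0)
2: 23  (via 8)
7: 23  (via 8)
5: 31  (via 2)
Shortest route: 1 → 8 → 2 → 5 = 31 m.

31 m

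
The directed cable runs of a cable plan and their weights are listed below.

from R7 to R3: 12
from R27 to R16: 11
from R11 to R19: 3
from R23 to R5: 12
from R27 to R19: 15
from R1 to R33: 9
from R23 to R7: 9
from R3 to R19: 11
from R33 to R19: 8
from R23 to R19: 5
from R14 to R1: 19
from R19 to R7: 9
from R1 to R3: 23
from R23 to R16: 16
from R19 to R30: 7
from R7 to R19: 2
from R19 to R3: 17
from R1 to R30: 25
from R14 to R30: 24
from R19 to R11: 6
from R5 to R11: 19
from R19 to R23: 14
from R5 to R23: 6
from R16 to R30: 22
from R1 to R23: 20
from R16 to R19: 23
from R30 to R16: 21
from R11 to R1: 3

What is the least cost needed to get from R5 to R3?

Candidate routes:
R5 → R23 → R19 → R3: 6+5+17 = 28
R5 → R23 → R7 → R3: 6+9+12 = 27
The minimum is 27 via R5 → R23 → R7 → R3.

27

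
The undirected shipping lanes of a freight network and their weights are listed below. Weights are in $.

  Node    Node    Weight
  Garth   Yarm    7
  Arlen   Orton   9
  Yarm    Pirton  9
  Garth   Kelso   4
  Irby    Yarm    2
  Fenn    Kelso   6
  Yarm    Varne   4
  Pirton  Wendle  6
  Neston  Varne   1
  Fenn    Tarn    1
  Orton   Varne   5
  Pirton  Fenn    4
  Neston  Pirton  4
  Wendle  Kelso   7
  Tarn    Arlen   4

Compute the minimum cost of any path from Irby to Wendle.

Running Dijkstra from Irby:
Irby: 0
Yarm: 2  (via Irby)
Varne: 6  (via Yarm)
Neston: 7  (via Varne)
Garth: 9  (via Yarm)
Orton: 11  (via Varne)
Pirton: 11  (via Yarm)
Kelso: 13  (via Garth)
Fenn: 15  (via Pirton)
Tarn: 16  (via Fenn)
Wendle: 17  (via Pirton)
Shortest route: Irby–Yarm–Pirton–Wendle = $17.

$17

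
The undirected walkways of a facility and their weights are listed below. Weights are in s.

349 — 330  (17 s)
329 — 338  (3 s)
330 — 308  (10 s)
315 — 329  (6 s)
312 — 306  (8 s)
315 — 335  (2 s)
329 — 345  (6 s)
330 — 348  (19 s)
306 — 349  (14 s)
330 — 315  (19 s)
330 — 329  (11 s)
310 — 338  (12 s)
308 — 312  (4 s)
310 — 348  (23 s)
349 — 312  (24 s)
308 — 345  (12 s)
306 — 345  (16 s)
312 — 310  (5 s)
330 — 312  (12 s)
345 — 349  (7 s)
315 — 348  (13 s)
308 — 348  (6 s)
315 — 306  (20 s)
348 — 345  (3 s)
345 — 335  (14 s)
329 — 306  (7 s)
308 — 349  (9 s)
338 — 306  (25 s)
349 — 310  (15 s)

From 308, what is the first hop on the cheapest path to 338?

348

Candidate routes:
308–345–329–338: 12+6+3 = 21
308–312–310–338: 4+5+12 = 21
308–348–345–329–338: 6+3+6+3 = 18
Cheapest is 308–348–345–329–338 at 18 s.
So from 308 the first move is to 348.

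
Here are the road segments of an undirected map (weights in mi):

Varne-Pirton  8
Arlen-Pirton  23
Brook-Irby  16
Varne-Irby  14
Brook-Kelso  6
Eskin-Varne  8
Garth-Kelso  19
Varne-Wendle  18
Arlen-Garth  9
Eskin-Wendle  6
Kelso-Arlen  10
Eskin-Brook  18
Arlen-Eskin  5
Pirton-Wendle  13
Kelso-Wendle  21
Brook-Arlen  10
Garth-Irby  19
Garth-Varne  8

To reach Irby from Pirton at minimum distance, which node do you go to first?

Enumerating some paths:
Pirton–Wendle–Eskin–Varne–Irby: 13+6+8+14 = 41
Pirton–Varne–Garth–Irby: 8+8+19 = 35
Pirton–Varne–Irby: 8+14 = 22
The minimum is 22 mi via Pirton–Varne–Irby.
So from Pirton the first move is to Varne.

Varne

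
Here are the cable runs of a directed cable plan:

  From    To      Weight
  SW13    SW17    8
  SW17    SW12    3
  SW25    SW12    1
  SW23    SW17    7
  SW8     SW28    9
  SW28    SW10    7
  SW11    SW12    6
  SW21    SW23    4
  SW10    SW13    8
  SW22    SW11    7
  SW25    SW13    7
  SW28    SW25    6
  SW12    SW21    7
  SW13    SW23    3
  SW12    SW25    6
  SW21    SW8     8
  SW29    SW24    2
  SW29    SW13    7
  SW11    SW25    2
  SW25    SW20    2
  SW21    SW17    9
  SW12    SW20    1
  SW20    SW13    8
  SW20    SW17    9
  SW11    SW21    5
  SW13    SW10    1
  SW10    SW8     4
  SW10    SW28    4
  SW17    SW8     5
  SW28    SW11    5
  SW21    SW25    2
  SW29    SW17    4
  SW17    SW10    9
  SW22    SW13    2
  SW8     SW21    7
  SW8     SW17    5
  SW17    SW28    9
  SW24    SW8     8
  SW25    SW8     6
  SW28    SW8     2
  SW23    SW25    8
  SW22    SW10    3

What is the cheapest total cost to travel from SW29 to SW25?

Running Dijkstra from SW29:
SW29: 0
SW24: 2  (via SW29)
SW17: 4  (via SW29)
SW13: 7  (via SW29)
SW12: 7  (via SW17)
SW20: 8  (via SW12)
SW10: 8  (via SW13)
SW8: 9  (via SW17)
SW23: 10  (via SW13)
SW28: 12  (via SW10)
SW25: 13  (via SW12)
Shortest route: SW29–SW17–SW12–SW25 = 13.

13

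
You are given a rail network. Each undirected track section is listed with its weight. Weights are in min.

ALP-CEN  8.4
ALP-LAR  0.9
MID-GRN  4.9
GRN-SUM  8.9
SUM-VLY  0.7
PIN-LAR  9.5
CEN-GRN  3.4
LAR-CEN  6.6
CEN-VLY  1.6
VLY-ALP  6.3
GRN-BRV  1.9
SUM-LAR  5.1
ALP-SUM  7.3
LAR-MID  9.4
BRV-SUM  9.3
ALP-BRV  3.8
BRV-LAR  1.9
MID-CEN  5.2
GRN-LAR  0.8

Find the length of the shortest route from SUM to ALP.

6 min

Settle nodes by increasing distance from SUM:
SUM: 0
VLY: 0.7  (via SUM)
CEN: 2.3  (via VLY)
LAR: 5.1  (via SUM)
GRN: 5.7  (via CEN)
ALP: 6  (via LAR)
Shortest route: SUM → LAR → ALP = 6 min.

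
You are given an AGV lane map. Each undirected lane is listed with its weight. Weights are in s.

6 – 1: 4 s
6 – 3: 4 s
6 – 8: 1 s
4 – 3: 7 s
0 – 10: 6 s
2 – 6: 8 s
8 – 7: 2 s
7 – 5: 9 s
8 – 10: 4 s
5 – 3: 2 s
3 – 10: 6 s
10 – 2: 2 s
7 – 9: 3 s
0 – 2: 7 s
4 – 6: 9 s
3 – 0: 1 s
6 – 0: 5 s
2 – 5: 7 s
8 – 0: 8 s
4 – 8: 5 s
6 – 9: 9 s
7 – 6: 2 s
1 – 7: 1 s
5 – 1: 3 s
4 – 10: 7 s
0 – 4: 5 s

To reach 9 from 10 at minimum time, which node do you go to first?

8

Enumerating some paths:
10 → 8 → 6 → 9: 4+1+9 = 14
10 → 8 → 6 → 1 → 7 → 9: 4+1+4+1+3 = 13
10 → 8 → 6 → 7 → 9: 4+1+2+3 = 10
10 → 8 → 7 → 9: 4+2+3 = 9
Cheapest is 10 → 8 → 7 → 9 at 9 s.
So from 10 the first move is to 8.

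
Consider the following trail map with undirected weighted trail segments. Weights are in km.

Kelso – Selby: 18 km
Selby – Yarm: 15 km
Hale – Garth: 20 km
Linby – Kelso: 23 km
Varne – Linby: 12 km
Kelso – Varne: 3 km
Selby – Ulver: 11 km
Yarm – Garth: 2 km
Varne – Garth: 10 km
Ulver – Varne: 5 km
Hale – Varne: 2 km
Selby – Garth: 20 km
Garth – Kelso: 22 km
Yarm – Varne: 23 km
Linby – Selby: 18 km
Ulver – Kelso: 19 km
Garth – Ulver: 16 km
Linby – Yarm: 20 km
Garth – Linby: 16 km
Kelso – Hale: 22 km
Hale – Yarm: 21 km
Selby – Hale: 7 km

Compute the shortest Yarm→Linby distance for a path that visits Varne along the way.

24 km

Shortest Yarm→Varne: Yarm → Garth → Varne = 12
Best Varne to Linby: Varne → Linby costing 12
Total via Varne: 12 + 12 = 24 km.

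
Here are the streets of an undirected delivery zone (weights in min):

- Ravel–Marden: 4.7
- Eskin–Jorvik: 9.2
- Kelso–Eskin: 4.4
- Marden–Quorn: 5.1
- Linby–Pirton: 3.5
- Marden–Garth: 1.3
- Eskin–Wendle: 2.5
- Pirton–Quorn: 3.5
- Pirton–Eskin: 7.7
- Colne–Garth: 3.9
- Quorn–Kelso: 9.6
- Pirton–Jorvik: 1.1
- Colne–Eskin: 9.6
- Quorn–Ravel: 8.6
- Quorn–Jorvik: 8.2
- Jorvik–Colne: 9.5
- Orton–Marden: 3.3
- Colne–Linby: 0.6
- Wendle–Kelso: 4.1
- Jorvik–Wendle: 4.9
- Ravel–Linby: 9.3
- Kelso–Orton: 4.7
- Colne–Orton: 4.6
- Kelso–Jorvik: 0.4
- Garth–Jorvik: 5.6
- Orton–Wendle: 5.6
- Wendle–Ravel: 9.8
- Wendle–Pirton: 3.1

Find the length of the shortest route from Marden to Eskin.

11.4 min

Shortest distances from Marden:
Marden: 0
Garth: 1.3  (via Marden)
Orton: 3.3  (via Marden)
Ravel: 4.7  (via Marden)
Quorn: 5.1  (via Marden)
Colne: 5.2  (via Garth)
Linby: 5.8  (via Colne)
Jorvik: 6.9  (via Garth)
Kelso: 7.3  (via Jorvik)
Pirton: 8  (via Jorvik)
Wendle: 8.9  (via Orton)
Eskin: 11.4  (via Wendle)
Shortest route: Marden–Orton–Wendle–Eskin = 11.4 min.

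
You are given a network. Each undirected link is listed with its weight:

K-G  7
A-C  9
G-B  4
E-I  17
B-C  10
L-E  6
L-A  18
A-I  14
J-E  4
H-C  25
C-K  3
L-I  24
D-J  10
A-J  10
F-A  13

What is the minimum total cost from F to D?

33

Running Dijkstra from F:
F: 0
A: 13  (via F)
C: 22  (via A)
J: 23  (via A)
K: 25  (via C)
E: 27  (via J)
I: 27  (via A)
L: 31  (via A)
B: 32  (via C)
G: 32  (via K)
D: 33  (via J)
Shortest route: F–A–J–D = 33.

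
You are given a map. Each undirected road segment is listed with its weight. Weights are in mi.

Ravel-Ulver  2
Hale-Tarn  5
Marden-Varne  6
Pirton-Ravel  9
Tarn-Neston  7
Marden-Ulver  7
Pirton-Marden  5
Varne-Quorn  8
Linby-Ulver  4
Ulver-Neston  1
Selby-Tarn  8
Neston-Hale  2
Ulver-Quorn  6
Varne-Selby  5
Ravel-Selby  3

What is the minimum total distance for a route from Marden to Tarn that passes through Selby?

Best Marden to Selby: Marden → Varne → Selby costing 11
Shortest Selby→Tarn: Selby → Tarn = 8
Total via Selby: 11 + 8 = 19 mi.

19 mi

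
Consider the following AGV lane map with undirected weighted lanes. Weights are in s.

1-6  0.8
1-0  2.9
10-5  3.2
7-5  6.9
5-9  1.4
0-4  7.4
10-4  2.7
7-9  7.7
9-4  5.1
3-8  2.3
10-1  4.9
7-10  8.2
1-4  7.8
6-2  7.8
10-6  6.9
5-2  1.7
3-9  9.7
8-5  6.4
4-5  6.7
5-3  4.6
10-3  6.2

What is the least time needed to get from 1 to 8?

Shortest distances from 1:
1: 0
6: 0.8  (via 1)
0: 2.9  (via 1)
10: 4.9  (via 1)
4: 7.6  (via 10)
5: 8.1  (via 10)
2: 8.6  (via 6)
9: 9.5  (via 5)
3: 11.1  (via 10)
7: 13.1  (via 10)
8: 13.4  (via 3)
Shortest route: 1–10–3–8 = 13.4 s.

13.4 s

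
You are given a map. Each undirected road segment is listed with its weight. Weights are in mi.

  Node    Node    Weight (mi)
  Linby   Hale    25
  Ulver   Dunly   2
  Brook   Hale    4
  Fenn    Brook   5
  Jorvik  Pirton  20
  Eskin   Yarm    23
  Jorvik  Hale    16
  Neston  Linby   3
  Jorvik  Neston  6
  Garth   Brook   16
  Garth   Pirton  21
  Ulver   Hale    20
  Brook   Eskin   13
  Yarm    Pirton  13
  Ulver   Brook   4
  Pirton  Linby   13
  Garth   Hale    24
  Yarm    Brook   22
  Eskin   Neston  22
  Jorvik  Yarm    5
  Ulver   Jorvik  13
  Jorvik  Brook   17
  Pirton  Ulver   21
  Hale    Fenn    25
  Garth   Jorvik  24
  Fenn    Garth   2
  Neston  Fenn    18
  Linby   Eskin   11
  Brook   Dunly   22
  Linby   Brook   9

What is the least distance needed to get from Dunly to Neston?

18 mi

Running Dijkstra from Dunly:
Dunly: 0
Ulver: 2  (via Dunly)
Brook: 6  (via Ulver)
Hale: 10  (via Brook)
Fenn: 11  (via Brook)
Garth: 13  (via Fenn)
Linby: 15  (via Brook)
Jorvik: 15  (via Ulver)
Neston: 18  (via Linby)
Shortest route: Dunly–Ulver–Brook–Linby–Neston = 18 mi.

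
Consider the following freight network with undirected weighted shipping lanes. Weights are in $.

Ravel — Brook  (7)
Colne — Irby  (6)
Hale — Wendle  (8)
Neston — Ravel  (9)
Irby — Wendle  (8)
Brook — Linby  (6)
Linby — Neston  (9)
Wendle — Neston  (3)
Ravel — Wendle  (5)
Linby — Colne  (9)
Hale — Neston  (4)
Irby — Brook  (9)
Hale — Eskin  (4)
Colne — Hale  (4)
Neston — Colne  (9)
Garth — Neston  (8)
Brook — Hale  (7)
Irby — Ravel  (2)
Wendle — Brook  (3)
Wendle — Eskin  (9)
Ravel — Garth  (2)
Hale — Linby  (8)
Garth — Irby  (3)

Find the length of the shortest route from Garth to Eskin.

Running Dijkstra from Garth:
Garth: 0
Ravel: 2  (via Garth)
Irby: 3  (via Garth)
Wendle: 7  (via Ravel)
Neston: 8  (via Garth)
Brook: 9  (via Ravel)
Colne: 9  (via Irby)
Hale: 12  (via Neston)
Linby: 15  (via Brook)
Eskin: 16  (via Wendle)
Shortest route: Garth → Ravel → Wendle → Eskin = $16.

$16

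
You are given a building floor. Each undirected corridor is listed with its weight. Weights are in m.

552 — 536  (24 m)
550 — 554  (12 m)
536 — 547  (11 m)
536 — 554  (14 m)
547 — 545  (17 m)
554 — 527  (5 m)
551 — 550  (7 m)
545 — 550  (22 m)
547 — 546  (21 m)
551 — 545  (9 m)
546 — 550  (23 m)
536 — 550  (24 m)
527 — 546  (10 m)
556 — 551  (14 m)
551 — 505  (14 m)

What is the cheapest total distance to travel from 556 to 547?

40 m

Compare a few routes:
556 → 551 → 550 → 545 → 547: 14+7+22+17 = 60
556 → 551 → 550 → 536 → 547: 14+7+24+11 = 56
556 → 551 → 550 → 554 → 536 → 547: 14+7+12+14+11 = 58
556 → 551 → 545 → 547: 14+9+17 = 40
Cheapest is 556 → 551 → 545 → 547 at 40 m.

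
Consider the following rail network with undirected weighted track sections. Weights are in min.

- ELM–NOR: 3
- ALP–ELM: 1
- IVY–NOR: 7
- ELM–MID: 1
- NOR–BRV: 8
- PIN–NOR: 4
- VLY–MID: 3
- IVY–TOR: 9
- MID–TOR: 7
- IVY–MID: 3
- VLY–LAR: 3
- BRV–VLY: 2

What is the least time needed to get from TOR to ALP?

9 min

Candidate routes:
TOR - MID - ELM - ALP: 7+1+1 = 9
TOR - MID - IVY - NOR - ELM - ALP: 7+3+7+3+1 = 21
TOR - IVY - MID - ELM - ALP: 9+3+1+1 = 14
TOR - IVY - NOR - ELM - ALP: 9+7+3+1 = 20
The minimum is 9 min via TOR - MID - ELM - ALP.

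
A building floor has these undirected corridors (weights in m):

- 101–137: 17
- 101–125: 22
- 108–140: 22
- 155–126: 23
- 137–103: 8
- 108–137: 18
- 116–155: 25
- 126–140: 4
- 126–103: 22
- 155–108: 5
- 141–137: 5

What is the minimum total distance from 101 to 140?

Enumerating some paths:
101–137–108–155–126–140: 17+18+5+23+4 = 67
101–137–108–140: 17+18+22 = 57
101–137–103–126–155–108–140: 17+8+22+23+5+22 = 97
101–137–103–126–140: 17+8+22+4 = 51
Cheapest is 101–137–103–126–140 at 51 m.

51 m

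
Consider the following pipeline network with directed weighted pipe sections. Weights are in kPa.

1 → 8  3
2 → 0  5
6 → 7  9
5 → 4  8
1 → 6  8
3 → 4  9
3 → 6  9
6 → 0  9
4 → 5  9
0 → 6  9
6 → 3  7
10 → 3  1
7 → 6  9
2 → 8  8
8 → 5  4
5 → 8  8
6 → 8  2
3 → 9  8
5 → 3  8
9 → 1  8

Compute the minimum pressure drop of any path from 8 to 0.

30 kPa

Compare a few routes:
8 → 5 → 3 → 6 → 0: 4+8+9+9 = 30
8 → 5 → 3 → 9 → 1 → 6 → 0: 4+8+8+8+8+9 = 45
The minimum is 30 kPa via 8 → 5 → 3 → 6 → 0.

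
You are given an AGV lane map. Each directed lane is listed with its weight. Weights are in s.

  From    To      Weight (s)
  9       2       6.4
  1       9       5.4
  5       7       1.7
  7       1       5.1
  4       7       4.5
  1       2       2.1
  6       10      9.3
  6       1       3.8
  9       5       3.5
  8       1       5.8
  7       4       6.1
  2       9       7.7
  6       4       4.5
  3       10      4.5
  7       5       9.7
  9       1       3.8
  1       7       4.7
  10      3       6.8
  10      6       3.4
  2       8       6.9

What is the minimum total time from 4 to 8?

18.6 s

Candidate routes:
4 → 7 → 1 → 2 → 8: 4.5+5.1+2.1+6.9 = 18.6
4 → 7 → 1 → 9 → 2 → 8: 4.5+5.1+5.4+6.4+6.9 = 28.3
Cheapest is 4 → 7 → 1 → 2 → 8 at 18.6 s.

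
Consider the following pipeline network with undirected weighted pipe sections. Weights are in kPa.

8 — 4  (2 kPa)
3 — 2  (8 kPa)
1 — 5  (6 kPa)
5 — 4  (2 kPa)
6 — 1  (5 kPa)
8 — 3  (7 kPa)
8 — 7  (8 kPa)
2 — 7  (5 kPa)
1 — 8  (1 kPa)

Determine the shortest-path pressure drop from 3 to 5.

11 kPa

Enumerating some paths:
3 - 8 - 4 - 5: 7+2+2 = 11
3 - 2 - 7 - 8 - 4 - 5: 8+5+8+2+2 = 25
3 - 8 - 1 - 5: 7+1+6 = 14
The minimum is 11 kPa via 3 - 8 - 4 - 5.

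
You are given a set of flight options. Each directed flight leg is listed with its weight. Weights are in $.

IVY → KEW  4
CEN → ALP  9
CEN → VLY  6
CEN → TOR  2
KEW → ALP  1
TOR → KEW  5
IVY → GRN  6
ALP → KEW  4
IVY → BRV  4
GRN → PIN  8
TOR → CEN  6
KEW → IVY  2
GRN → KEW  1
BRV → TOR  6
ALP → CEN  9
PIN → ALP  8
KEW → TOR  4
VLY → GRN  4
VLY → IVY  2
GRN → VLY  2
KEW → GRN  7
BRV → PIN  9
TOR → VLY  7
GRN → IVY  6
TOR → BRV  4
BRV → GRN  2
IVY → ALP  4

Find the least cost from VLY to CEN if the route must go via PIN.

$29

Shortest VLY→PIN: VLY–GRN–PIN = 12
Best PIN to CEN: PIN–ALP–CEN costing 17
Total via PIN: 12 + 17 = $29.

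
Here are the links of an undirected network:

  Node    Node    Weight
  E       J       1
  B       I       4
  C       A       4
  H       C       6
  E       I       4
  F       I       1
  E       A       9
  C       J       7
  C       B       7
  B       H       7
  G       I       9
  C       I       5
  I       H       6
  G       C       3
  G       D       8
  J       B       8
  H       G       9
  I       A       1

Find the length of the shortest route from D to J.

Running Dijkstra from D:
D: 0
G: 8  (via D)
C: 11  (via G)
A: 15  (via C)
I: 16  (via C)
F: 17  (via I)
H: 17  (via G)
B: 18  (via C)
J: 18  (via C)
Shortest route: D–G–C–J = 18.

18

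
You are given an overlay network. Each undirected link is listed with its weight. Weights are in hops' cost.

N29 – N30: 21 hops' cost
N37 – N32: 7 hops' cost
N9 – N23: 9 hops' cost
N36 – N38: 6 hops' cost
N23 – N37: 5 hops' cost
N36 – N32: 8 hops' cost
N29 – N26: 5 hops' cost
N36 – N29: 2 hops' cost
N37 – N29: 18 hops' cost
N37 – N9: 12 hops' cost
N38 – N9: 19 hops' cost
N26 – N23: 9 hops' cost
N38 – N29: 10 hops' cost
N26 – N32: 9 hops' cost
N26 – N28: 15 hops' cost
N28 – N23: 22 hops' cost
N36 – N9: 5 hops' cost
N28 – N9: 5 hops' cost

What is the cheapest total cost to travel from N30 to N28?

33 hops' cost

Shortest distances from N30:
N30: 0
N29: 21  (via N30)
N36: 23  (via N29)
N26: 26  (via N29)
N9: 28  (via N36)
N38: 29  (via N36)
N32: 31  (via N36)
N28: 33  (via N9)
Shortest route: N30–N29–N36–N9–N28 = 33 hops' cost.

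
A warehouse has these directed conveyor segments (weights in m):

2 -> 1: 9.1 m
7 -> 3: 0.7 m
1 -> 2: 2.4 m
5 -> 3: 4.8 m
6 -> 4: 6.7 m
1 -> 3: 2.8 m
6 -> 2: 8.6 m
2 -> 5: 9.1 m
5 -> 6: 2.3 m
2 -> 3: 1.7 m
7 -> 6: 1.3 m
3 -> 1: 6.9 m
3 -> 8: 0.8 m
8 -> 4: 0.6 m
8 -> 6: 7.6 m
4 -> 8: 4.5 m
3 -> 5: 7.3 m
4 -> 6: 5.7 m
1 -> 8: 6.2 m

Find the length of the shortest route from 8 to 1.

23.5 m

Settle nodes by increasing distance from 8:
8: 0
4: 0.6  (via 8)
6: 6.3  (via 4)
2: 14.9  (via 6)
3: 16.6  (via 2)
1: 23.5  (via 3)
Shortest route: 8 → 4 → 6 → 2 → 3 → 1 = 23.5 m.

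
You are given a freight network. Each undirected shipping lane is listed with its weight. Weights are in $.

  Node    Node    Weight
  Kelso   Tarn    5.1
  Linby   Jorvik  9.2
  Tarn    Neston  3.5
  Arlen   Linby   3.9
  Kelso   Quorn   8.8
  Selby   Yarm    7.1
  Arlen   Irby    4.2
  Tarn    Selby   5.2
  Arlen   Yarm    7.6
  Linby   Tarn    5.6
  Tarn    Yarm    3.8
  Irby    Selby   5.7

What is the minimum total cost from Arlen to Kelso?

$14.6

Compare a few routes:
Arlen → Linby → Tarn → Kelso: 3.9+5.6+5.1 = 14.6
Arlen → Yarm → Tarn → Kelso: 7.6+3.8+5.1 = 16.5
The minimum is $14.6 via Arlen → Linby → Tarn → Kelso.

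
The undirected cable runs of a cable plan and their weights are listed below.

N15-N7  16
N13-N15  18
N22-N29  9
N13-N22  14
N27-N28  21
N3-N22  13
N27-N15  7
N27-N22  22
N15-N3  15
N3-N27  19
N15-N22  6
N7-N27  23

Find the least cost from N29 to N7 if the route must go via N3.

53

Shortest N29→N3: N29–N22–N3 = 22
Best N3 to N7: N3–N15–N7 costing 31
Total via N3: 22 + 31 = 53.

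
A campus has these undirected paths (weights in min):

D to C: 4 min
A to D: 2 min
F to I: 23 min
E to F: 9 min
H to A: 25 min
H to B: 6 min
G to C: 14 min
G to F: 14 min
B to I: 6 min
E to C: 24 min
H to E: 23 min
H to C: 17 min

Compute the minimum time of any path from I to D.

Candidate routes:
I → B → H → A → D: 6+6+25+2 = 39
I → B → H → C → D: 6+6+17+4 = 33
Cheapest is I → B → H → C → D at 33 min.

33 min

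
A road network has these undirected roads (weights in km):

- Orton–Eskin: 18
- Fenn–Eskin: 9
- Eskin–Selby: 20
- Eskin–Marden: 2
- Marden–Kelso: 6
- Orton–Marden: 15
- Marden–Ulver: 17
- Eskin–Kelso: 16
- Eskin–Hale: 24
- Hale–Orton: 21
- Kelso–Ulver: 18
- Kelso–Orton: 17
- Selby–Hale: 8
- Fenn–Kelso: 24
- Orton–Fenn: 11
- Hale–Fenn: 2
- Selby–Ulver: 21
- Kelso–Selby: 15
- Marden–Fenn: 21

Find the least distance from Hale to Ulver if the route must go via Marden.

Shortest Hale→Marden: Hale–Fenn–Eskin–Marden = 13
Shortest Marden→Ulver: Marden–Ulver = 17
Total via Marden: 13 + 17 = 30 km.

30 km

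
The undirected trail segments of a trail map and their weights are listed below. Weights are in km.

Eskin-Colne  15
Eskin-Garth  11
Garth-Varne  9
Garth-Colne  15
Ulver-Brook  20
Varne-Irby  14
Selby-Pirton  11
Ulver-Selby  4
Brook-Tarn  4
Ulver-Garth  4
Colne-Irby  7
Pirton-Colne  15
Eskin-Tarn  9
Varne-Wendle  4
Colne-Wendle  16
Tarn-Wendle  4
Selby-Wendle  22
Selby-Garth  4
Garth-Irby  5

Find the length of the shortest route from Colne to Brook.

Shortest distances from Colne:
Colne: 0
Irby: 7  (via Colne)
Garth: 12  (via Irby)
Pirton: 15  (via Colne)
Eskin: 15  (via Colne)
Selby: 16  (via Garth)
Ulver: 16  (via Garth)
Wendle: 16  (via Colne)
Varne: 20  (via Wendle)
Tarn: 20  (via Wendle)
Brook: 24  (via Tarn)
Shortest route: Colne → Wendle → Tarn → Brook = 24 km.

24 km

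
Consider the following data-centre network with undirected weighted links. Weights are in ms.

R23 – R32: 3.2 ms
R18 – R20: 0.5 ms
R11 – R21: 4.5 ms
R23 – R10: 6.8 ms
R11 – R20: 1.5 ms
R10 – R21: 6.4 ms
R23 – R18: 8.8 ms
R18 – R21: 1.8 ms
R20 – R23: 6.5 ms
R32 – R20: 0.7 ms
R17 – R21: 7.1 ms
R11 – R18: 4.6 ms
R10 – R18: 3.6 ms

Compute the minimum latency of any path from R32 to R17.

10.1 ms

Enumerating some paths:
R32–R20–R18–R21–R17: 0.7+0.5+1.8+7.1 = 10.1
R32–R20–R11–R21–R17: 0.7+1.5+4.5+7.1 = 13.8
Cheapest is R32–R20–R18–R21–R17 at 10.1 ms.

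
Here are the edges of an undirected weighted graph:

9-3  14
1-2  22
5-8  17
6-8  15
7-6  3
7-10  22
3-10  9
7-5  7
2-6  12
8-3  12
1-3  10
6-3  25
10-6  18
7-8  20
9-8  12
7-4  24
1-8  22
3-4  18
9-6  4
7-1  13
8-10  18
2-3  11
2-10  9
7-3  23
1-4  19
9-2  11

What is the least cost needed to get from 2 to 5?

22

Compare a few routes:
2 - 6 - 7 - 5: 12+3+7 = 22
2 - 9 - 6 - 7 - 5: 11+4+3+7 = 25
The minimum is 22 via 2 - 6 - 7 - 5.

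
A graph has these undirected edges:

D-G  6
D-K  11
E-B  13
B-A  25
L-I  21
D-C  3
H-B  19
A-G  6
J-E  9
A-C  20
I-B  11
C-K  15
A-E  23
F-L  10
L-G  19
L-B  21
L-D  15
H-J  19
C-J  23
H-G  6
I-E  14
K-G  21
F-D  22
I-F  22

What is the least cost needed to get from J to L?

Candidate routes:
J - C - D - L: 23+3+15 = 41
J - H - G - L: 19+6+19 = 44
J - E - B - L: 9+13+21 = 43
The minimum is 41 via J - C - D - L.

41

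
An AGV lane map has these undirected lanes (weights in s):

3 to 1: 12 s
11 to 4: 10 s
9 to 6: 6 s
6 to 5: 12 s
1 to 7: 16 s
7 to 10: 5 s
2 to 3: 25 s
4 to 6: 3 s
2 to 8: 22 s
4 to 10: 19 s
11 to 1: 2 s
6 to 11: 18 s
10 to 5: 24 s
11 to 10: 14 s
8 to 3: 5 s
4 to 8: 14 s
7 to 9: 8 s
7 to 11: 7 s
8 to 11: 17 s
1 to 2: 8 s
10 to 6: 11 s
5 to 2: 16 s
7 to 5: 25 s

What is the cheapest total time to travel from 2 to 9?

Candidate routes:
2–1–11–7–9: 8+2+7+8 = 25
2–1–7–9: 8+16+8 = 32
2–1–11–4–6–9: 8+2+10+3+6 = 29
2–1–11–6–9: 8+2+18+6 = 34
The minimum is 25 s via 2–1–11–7–9.

25 s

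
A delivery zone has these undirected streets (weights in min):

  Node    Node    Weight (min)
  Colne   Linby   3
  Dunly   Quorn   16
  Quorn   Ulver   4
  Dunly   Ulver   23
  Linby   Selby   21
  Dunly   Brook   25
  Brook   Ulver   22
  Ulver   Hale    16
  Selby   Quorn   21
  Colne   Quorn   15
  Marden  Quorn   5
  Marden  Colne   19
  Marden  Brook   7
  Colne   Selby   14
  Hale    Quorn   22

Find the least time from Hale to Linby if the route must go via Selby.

58 min

Shortest Hale→Selby: Hale → Ulver → Quorn → Selby = 41
Shortest Selby→Linby: Selby → Colne → Linby = 17
Total via Selby: 41 + 17 = 58 min.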